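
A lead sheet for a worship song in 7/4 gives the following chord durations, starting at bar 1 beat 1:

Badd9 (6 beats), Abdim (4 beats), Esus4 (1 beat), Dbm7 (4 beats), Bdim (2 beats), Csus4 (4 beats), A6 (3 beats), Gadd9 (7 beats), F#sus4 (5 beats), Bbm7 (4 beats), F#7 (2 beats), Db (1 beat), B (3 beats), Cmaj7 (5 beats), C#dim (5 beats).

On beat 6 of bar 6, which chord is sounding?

Beat 6 of bar 6 is beat (6−1)×7 + 6 = 41 overall.
Running totals: Badd9 ends at 6, Abdim ends at 10, Esus4 ends at 11, Dbm7 ends at 15, Bdim ends at 17, Csus4 ends at 21, A6 ends at 24, Gadd9 ends at 31, F#sus4 ends at 36, Bbm7 ends at 40, F#7 ends at 42.
Beat 41 falls within F#7.

F#7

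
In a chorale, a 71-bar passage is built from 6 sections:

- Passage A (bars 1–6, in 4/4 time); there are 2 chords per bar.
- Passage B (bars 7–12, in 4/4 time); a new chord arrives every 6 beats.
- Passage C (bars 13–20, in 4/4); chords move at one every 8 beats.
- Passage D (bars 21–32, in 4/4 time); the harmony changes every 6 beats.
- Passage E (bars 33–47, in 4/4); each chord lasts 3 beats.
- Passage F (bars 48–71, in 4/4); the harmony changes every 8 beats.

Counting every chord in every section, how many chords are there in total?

A has 24 beats and chords last 2 each, so 12 chords.
B has 24 beats and chords last 6 each, so 4 chords.
C has 32 beats and chords last 8 each, so 4 chords.
D has 48 beats and chords last 6 each, so 8 chords.
E has 60 beats and chords last 3 each, so 20 chords.
F has 96 beats and chords last 8 each, so 12 chords.
Total: 12 + 4 + 4 + 8 + 20 + 12 = 60.

60 chords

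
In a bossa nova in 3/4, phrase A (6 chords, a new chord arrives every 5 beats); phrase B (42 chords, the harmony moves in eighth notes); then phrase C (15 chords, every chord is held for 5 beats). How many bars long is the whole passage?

A: 6 × 5 = 30 beats = 10 bars.
B: 42 × 0.5 = 21 beats = 7 bars.
C: 15 × 5 = 75 beats = 25 bars.
Total: 10 + 7 + 25 = 42 bars.

42 bars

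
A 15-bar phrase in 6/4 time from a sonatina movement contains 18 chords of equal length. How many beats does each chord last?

5 beats

15 bars × 6 beats/bar = 90 beats total.
90 beats ÷ 18 chords = 5 beats per chord.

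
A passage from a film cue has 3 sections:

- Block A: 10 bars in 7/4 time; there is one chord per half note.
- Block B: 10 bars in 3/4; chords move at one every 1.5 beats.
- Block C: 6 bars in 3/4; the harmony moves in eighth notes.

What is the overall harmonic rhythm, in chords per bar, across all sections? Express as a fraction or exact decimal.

A: 10 bars of 7 beats is 70 beats; at 2 beats each that's 35 chords.
B: 10 bars of 3 beats is 30 beats; at 1.5 beats each that's 20 chords.
C: 6 bars of 3 beats is 18 beats; at 0.5 beats each that's 36 chords.
Overall: 91 chords over 26 bars → 91/26 = 3.5 chords per bar.

3.5 chords per bar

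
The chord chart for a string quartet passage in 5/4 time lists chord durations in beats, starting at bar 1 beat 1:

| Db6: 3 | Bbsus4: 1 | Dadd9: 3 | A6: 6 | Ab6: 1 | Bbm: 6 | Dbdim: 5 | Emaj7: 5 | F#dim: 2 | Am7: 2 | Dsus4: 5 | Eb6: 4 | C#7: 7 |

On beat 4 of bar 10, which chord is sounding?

Beat 4 of bar 10 is beat (10−1)×5 + 4 = 49 overall.
Running totals: Db6 ends at 3, Bbsus4 ends at 4, Dadd9 ends at 7, A6 ends at 13, Ab6 ends at 14, Bbm ends at 20, Dbdim ends at 25, Emaj7 ends at 30, F#dim ends at 32, Am7 ends at 34, Dsus4 ends at 39, Eb6 ends at 43, C#7 ends at 50.
Beat 49 falls within C#7.

C#7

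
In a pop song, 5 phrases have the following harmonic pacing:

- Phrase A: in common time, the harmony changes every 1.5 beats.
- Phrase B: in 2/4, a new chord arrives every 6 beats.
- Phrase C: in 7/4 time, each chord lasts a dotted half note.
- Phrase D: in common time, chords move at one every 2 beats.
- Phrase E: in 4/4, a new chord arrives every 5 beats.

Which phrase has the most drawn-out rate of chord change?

Phrase B

A: 4/1.5 = 8/3 chords/bar.
B: 2/6 = 1/3 chords/bar.
C: 7/3 = 7/3 chords/bar.
D: 4/2 = 2 chords/bar.
E: 4/5 = 0.8 chords/bar.
Slowest is B at 1/3 chords/bar.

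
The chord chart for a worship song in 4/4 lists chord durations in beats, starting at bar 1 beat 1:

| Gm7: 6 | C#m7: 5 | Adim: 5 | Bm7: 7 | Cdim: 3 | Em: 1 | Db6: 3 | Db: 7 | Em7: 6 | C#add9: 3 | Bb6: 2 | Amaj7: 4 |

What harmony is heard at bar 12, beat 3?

Bb6

Beat 3 of bar 12 is beat (12−1)×4 + 3 = 47 overall.
Running totals: Gm7 ends at 6, C#m7 ends at 11, Adim ends at 16, Bm7 ends at 23, Cdim ends at 26, Em ends at 27, Db6 ends at 30, Db ends at 37, Em7 ends at 43, C#add9 ends at 46, Bb6 ends at 48.
Beat 47 falls within Bb6.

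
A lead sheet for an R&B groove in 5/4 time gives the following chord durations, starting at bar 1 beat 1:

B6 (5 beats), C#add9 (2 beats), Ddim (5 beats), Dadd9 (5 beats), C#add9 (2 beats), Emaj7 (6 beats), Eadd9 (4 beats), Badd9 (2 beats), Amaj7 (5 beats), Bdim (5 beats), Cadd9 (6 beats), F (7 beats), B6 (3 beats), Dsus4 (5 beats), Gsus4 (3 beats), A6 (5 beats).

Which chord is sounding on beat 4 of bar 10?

F

Beat 4 of bar 10 is beat (10−1)×5 + 4 = 49 overall.
Running totals: B6 ends at 5, C#add9 ends at 7, Ddim ends at 12, Dadd9 ends at 17, C#add9 ends at 19, Emaj7 ends at 25, Eadd9 ends at 29, Badd9 ends at 31, Amaj7 ends at 36, Bdim ends at 41, Cadd9 ends at 47, F ends at 54.
Beat 49 falls within F.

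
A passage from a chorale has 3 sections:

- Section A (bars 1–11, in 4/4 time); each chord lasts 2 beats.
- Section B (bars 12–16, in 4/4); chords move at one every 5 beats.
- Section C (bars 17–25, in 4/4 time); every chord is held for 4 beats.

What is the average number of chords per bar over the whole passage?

1.4 chords per bar

A: 11 bars of 4 beats is 44 beats; at 2 beats each that's 22 chords.
B: 5 bars of 4 beats is 20 beats; at 5 beats each that's 4 chords.
C: 9 bars of 4 beats is 36 beats; at 4 beats each that's 9 chords.
Overall: 35 chords over 25 bars → 35/25 = 1.4 chords per bar.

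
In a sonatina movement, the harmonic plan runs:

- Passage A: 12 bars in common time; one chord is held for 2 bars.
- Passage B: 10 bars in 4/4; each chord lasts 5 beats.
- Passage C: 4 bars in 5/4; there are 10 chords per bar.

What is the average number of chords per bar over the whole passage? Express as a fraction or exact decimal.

A: 12 bars of 4 beats is 48 beats; at 8 beats each that's 6 chords.
B: 10 bars of 4 beats is 40 beats; at 5 beats each that's 8 chords.
C: 4 bars of 5 beats is 20 beats; at 0.5 beats each that's 40 chords.
Overall: 54 chords over 26 bars → 54/26 = 27/13 chords per bar.

27/13 chords per bar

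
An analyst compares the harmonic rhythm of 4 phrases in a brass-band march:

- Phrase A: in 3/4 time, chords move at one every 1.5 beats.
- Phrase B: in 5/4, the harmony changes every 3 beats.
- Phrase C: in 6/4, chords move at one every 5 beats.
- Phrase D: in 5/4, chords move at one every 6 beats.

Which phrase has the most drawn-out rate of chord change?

Phrase D

A: 3/1.5 = 2 chords/bar.
B: 5/3 = 5/3 chords/bar.
C: 6/5 = 1.2 chords/bar.
D: 5/6 = 5/6 chords/bar.
Slowest is D at 5/6 chords/bar.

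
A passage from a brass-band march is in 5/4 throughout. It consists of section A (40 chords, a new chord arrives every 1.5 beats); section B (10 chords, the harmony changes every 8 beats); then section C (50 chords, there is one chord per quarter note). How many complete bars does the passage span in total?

A: 40 × 1.5 = 60 beats = 12 bars.
B: 10 × 8 = 80 beats = 16 bars.
C: 50 × 1 = 50 beats = 10 bars.
Total: 12 + 16 + 10 = 38 bars.

38 bars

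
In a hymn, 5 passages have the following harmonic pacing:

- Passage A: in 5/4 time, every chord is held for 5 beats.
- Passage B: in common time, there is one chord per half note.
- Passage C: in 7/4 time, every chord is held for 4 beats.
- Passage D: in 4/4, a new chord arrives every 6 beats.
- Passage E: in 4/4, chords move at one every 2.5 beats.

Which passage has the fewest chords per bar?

Passage D

A: 5 beats/bar ÷ 5 beats/chord = 1 chord/bar.
B: 4 beats/bar ÷ 2 beats/chord = 2 chords/bar.
C: 7 beats/bar ÷ 4 beats/chord = 1.75 chords/bar.
D: 4 beats/bar ÷ 6 beats/chord = 2/3 chords/bar.
E: 4 beats/bar ÷ 2.5 beats/chord = 1.6 chords/bar.
Slowest is D at 2/3 chords/bar.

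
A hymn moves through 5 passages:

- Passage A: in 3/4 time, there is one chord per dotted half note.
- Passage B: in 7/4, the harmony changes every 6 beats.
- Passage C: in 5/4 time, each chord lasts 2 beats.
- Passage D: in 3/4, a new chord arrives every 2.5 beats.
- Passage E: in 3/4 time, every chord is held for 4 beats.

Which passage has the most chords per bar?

A: each chord is 3 beats in 3/4, so 1 per bar.
B: each chord is 6 beats in 7/4, so 7/6 per bar.
C: each chord is 2 beats in 5/4, so 2.5 per bar.
D: each chord is 2.5 beats in 3/4, so 1.2 per bar.
E: each chord is 4 beats in 3/4, so 0.75 per bar.
Fastest is C at 2.5 chords/bar.

Passage C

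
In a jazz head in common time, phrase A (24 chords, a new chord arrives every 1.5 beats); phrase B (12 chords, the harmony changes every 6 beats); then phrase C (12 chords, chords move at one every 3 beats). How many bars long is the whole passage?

36 bars

A: 24 × 1.5 = 36 beats = 9 bars.
B: 12 × 6 = 72 beats = 18 bars.
C: 12 × 3 = 36 beats = 9 bars.
Total: 9 + 18 + 9 = 36 bars.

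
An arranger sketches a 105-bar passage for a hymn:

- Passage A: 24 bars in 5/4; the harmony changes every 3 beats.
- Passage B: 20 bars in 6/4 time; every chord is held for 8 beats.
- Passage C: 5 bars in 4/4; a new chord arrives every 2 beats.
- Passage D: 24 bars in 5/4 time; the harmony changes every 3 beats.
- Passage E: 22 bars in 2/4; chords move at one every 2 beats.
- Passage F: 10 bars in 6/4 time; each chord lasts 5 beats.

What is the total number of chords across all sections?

A has 120 beats and chords last 3 each, so 40 chords.
B has 120 beats and chords last 8 each, so 15 chords.
C has 20 beats and chords last 2 each, so 10 chords.
D has 120 beats and chords last 3 each, so 40 chords.
E has 44 beats and chords last 2 each, so 22 chords.
F has 60 beats and chords last 5 each, so 12 chords.
Total: 40 + 15 + 10 + 40 + 22 + 12 = 139.

139 chords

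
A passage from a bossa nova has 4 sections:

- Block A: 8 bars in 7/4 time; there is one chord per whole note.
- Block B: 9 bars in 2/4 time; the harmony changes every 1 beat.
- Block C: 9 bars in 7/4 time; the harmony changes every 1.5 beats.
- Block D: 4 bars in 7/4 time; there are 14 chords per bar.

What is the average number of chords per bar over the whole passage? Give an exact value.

A: 8 bars of 7 beats is 56 beats; at 4 beats each that's 14 chords.
B: 9 bars of 2 beats is 18 beats; at 1 beat each that's 18 chords.
C: 9 bars of 7 beats is 63 beats; at 1.5 beats each that's 42 chords.
D: 4 bars of 7 beats is 28 beats; at 0.5 beats each that's 56 chords.
Overall: 130 chords over 30 bars → 130/30 = 13/3 chords per bar.

13/3 chords per bar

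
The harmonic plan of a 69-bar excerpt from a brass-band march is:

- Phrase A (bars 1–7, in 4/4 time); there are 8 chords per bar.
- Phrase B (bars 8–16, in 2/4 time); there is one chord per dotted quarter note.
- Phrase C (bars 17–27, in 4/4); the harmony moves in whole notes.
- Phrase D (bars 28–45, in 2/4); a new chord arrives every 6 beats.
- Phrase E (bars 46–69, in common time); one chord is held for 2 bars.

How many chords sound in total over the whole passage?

97 chords

A: 7·4 = 28 beats, 28/0.5 = 56 chords.
B: 9·2 = 18 beats, 18/1.5 = 12 chords.
C: 11·4 = 44 beats, 44/4 = 11 chords.
D: 18·2 = 36 beats, 36/6 = 6 chords.
E: 24·4 = 96 beats, 96/8 = 12 chords.
Total: 56 + 12 + 11 + 6 + 12 = 97.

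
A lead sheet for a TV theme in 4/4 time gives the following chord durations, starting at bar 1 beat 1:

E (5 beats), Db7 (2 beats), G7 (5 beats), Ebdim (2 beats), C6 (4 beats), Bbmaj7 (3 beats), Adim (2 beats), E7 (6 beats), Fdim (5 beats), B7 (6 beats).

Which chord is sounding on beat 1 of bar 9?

Beat 1 of bar 9 is beat (9−1)×4 + 1 = 33 overall.
Running totals: E ends at 5, Db7 ends at 7, G7 ends at 12, Ebdim ends at 14, C6 ends at 18, Bbmaj7 ends at 21, Adim ends at 23, E7 ends at 29, Fdim ends at 34.
Beat 33 falls within Fdim.

Fdim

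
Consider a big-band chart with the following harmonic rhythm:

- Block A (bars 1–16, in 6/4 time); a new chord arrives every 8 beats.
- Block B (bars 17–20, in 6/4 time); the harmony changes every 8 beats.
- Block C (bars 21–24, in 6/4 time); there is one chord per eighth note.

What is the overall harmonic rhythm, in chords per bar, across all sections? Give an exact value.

A: 16 × 6 = 96 beats ÷ 8 = 12 chords.
B: 4 × 6 = 24 beats ÷ 8 = 3 chords.
C: 4 × 6 = 24 beats ÷ 0.5 = 48 chords.
Overall: 63 chords over 24 bars → 63/24 = 2.625 chords per bar.

2.625 chords per bar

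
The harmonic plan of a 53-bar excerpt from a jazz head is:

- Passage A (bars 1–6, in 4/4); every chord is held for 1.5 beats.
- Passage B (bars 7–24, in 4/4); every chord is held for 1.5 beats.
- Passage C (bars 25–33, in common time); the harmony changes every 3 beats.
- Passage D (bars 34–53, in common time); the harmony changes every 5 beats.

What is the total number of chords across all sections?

92 chords

A: 6 bars × 4 beats = 24 beats; 1.5 beats/chord → 16 chords.
B: 18 bars × 4 beats = 72 beats; 1.5 beats/chord → 48 chords.
C: 9 bars × 4 beats = 36 beats; 3 beats/chord → 12 chords.
D: 20 bars × 4 beats = 80 beats; 5 beats/chord → 16 chords.
Total: 16 + 48 + 12 + 16 = 92.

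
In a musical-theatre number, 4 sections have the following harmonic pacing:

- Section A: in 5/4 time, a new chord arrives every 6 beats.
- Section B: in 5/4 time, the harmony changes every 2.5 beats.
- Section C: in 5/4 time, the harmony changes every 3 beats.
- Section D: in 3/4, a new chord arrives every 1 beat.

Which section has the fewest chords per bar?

A: each chord is 6 beats in 5/4, so 5/6 per bar.
B: each chord is 2.5 beats in 5/4, so 2 per bar.
C: each chord is 3 beats in 5/4, so 5/3 per bar.
D: each chord is 1 beat in 3/4, so 3 per bar.
Slowest is A at 5/6 chords/bar.

Section A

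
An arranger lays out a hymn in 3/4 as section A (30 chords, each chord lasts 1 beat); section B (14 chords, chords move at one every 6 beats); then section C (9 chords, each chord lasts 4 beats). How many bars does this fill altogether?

A: 30 × 1 = 30 beats = 10 bars.
B: 14 × 6 = 84 beats = 28 bars.
C: 9 × 4 = 36 beats = 12 bars.
Total: 10 + 28 + 12 = 50 bars.

50 bars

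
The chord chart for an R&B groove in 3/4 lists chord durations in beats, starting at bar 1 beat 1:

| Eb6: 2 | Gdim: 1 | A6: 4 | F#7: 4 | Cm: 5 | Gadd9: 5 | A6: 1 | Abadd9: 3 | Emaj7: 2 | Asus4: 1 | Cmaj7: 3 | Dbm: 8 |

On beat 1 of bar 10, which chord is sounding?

Beat 1 of bar 10 is beat (10−1)×3 + 1 = 28 overall.
Running totals: Eb6 ends at 2, Gdim ends at 3, A6 ends at 7, F#7 ends at 11, Cm ends at 16, Gadd9 ends at 21, A6 ends at 22, Abadd9 ends at 25, Emaj7 ends at 27, Asus4 ends at 28.
Beat 28 falls within Asus4.

Asus4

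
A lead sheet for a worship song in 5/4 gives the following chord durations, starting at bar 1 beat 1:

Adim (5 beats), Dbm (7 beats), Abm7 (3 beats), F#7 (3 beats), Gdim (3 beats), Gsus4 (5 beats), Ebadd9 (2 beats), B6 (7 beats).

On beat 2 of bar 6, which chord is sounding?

Beat 2 of bar 6 is beat (6−1)×5 + 2 = 27 overall.
Running totals: Adim ends at 5, Dbm ends at 12, Abm7 ends at 15, F#7 ends at 18, Gdim ends at 21, Gsus4 ends at 26, Ebadd9 ends at 28.
Beat 27 falls within Ebadd9.

Ebadd9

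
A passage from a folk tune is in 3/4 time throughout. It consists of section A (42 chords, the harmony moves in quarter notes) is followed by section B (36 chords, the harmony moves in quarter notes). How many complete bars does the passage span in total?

A: 42 × 1 = 42 beats = 14 bars.
B: 36 × 1 = 36 beats = 12 bars.
Total: 14 + 12 = 26 bars.

26 bars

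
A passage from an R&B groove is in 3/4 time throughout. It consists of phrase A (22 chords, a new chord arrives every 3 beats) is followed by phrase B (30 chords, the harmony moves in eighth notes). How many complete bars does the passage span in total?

27 bars

A: 22 × 3 = 66 beats = 22 bars.
B: 30 × 0.5 = 15 beats = 5 bars.
Total: 22 + 5 = 27 bars.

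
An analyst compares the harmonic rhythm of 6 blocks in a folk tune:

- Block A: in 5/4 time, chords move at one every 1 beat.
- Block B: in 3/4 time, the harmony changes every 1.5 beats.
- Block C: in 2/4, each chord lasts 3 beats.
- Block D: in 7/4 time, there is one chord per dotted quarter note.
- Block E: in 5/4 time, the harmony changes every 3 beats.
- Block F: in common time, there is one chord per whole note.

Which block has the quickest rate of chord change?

A: each chord is 1 beat in 5/4, so 5 per bar.
B: each chord is 1.5 beats in 3/4, so 2 per bar.
C: each chord is 3 beats in 2/4, so 2/3 per bar.
D: each chord is 1.5 beats in 7/4, so 14/3 per bar.
E: each chord is 3 beats in 5/4, so 5/3 per bar.
F: each chord is 4 beats in 4/4, so 1 per bar.
Fastest is A at 5 chords/bar.

Block A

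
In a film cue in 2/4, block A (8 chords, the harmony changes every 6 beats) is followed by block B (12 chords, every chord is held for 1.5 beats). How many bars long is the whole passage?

A: 8 × 6 = 48 beats = 24 bars.
B: 12 × 1.5 = 18 beats = 9 bars.
Total: 24 + 9 = 33 bars.

33 bars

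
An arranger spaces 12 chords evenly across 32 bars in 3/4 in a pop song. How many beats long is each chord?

8 beats

32 bars × 3 beats/bar = 96 beats total.
96 beats ÷ 12 chords = 8 beats per chord.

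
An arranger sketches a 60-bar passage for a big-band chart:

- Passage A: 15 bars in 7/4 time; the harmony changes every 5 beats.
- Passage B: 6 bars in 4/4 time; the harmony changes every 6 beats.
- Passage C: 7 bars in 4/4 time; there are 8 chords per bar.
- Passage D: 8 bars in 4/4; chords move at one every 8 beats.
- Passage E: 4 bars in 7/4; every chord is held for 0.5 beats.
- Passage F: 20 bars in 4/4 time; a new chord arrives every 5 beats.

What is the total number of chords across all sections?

157 chords

A has 105 beats and chords last 5 each, so 21 chords.
B has 24 beats and chords last 6 each, so 4 chords.
C has 28 beats and chords last 0.5 each, so 56 chords.
D has 32 beats and chords last 8 each, so 4 chords.
E has 28 beats and chords last 0.5 each, so 56 chords.
F has 80 beats and chords last 5 each, so 16 chords.
Total: 21 + 4 + 56 + 4 + 56 + 16 = 157.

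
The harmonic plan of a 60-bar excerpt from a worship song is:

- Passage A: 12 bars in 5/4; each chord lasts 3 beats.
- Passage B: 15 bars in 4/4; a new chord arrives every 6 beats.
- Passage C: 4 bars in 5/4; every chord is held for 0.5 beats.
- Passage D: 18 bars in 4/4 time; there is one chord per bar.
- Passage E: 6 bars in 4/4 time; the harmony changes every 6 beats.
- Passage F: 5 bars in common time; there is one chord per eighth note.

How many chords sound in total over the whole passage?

A: 12·5 = 60 beats, 60/3 = 20 chords.
B: 15·4 = 60 beats, 60/6 = 10 chords.
C: 4·5 = 20 beats, 20/0.5 = 40 chords.
D: 18·4 = 72 beats, 72/4 = 18 chords.
E: 6·4 = 24 beats, 24/6 = 4 chords.
F: 5·4 = 20 beats, 20/0.5 = 40 chords.
Total: 20 + 10 + 40 + 18 + 4 + 40 = 132.

132 chords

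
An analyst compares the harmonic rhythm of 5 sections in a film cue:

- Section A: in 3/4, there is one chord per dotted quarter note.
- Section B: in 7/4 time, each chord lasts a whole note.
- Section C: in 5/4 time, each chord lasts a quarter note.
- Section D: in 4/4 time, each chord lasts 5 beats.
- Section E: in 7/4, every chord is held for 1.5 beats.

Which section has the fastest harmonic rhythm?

A: 3 beats/bar ÷ 1.5 beats/chord = 2 chords/bar.
B: 7 beats/bar ÷ 4 beats/chord = 1.75 chords/bar.
C: 5 beats/bar ÷ 1 beat/chord = 5 chords/bar.
D: 4 beats/bar ÷ 5 beats/chord = 0.8 chords/bar.
E: 7 beats/bar ÷ 1.5 beats/chord = 14/3 chords/bar.
Fastest is C at 5 chords/bar.

Section C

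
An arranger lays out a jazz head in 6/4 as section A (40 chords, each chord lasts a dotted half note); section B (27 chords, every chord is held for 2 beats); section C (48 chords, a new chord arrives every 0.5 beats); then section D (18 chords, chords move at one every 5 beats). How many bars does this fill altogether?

48 bars

A: 40 × 3 = 120 beats = 20 bars.
B: 27 × 2 = 54 beats = 9 bars.
C: 48 × 0.5 = 24 beats = 4 bars.
D: 18 × 5 = 90 beats = 15 bars.
Total: 20 + 9 + 4 + 15 = 48 bars.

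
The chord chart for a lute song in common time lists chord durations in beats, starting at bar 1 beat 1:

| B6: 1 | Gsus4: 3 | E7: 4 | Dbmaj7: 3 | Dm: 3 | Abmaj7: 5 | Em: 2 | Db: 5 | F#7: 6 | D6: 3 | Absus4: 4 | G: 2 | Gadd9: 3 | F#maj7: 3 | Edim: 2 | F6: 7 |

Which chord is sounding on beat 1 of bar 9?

D6

Beat 1 of bar 9 is beat (9−1)×4 + 1 = 33 overall.
Running totals: B6 ends at 1, Gsus4 ends at 4, E7 ends at 8, Dbmaj7 ends at 11, Dm ends at 14, Abmaj7 ends at 19, Em ends at 21, Db ends at 26, F#7 ends at 32, D6 ends at 35.
Beat 33 falls within D6.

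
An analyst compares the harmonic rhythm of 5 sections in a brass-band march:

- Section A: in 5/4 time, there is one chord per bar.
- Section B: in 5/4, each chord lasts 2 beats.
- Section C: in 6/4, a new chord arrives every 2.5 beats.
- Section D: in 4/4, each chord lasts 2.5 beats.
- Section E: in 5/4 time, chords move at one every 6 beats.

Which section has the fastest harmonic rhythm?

A: 5 beats/bar ÷ 5 beats/chord = 1 chord/bar.
B: 5 beats/bar ÷ 2 beats/chord = 2.5 chords/bar.
C: 6 beats/bar ÷ 2.5 beats/chord = 2.4 chords/bar.
D: 4 beats/bar ÷ 2.5 beats/chord = 1.6 chords/bar.
E: 5 beats/bar ÷ 6 beats/chord = 5/6 chords/bar.
Fastest is B at 2.5 chords/bar.

Section B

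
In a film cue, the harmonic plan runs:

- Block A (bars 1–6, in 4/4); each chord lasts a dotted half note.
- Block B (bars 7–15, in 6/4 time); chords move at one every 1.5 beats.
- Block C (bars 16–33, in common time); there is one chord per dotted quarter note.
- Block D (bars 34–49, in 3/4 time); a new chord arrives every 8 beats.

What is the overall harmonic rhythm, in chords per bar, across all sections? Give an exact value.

A: 6 × 4 = 24 beats ÷ 3 = 8 chords.
B: 9 × 6 = 54 beats ÷ 1.5 = 36 chords.
C: 18 × 4 = 72 beats ÷ 1.5 = 48 chords.
D: 16 × 3 = 48 beats ÷ 8 = 6 chords.
Overall: 98 chords over 49 bars → 98/49 = 2 chords per bar.

2 chords per bar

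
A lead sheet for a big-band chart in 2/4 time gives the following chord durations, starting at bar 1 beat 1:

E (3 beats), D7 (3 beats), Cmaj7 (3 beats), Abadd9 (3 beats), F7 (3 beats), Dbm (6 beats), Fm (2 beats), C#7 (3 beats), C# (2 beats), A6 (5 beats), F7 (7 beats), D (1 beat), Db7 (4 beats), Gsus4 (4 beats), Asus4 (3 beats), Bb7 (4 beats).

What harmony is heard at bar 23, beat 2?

Beat 2 of bar 23 is beat (23−1)×2 + 2 = 46 overall.
Running totals: E ends at 3, D7 ends at 6, Cmaj7 ends at 9, Abadd9 ends at 12, F7 ends at 15, Dbm ends at 21, Fm ends at 23, C#7 ends at 26, C# ends at 28, A6 ends at 33, F7 ends at 40, D ends at 41, Db7 ends at 45, Gsus4 ends at 49.
Beat 46 falls within Gsus4.

Gsus4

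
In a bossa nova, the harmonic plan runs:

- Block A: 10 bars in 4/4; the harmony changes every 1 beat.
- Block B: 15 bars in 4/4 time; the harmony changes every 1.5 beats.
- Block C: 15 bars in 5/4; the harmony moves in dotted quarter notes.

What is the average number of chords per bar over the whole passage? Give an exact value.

A: 10 bars of 4 beats is 40 beats; at 1 beat each that's 40 chords.
B: 15 bars of 4 beats is 60 beats; at 1.5 beats each that's 40 chords.
C: 15 bars of 5 beats is 75 beats; at 1.5 beats each that's 50 chords.
Overall: 130 chords over 40 bars → 130/40 = 3.25 chords per bar.

3.25 chords per bar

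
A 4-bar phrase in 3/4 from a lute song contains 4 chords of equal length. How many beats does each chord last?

4 bars × 3 beats/bar = 12 beats total.
12 beats ÷ 4 chords = 3 beats per chord.
(That is a dotted half note.)

3 beats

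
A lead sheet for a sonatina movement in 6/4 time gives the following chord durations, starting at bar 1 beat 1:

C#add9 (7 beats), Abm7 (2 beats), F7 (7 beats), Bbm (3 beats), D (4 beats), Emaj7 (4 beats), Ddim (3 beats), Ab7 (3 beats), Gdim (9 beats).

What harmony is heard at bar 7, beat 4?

Beat 4 of bar 7 is beat (7−1)×6 + 4 = 40 overall.
Running totals: C#add9 ends at 7, Abm7 ends at 9, F7 ends at 16, Bbm ends at 19, D ends at 23, Emaj7 ends at 27, Ddim ends at 30, Ab7 ends at 33, Gdim ends at 42.
Beat 40 falls within Gdim.

Gdim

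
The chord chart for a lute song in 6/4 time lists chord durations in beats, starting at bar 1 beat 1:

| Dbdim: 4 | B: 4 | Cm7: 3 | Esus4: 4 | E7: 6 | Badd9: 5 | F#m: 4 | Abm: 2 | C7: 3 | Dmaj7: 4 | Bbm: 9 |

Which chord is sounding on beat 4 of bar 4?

Beat 4 of bar 4 is beat (4−1)×6 + 4 = 22 overall.
Running totals: Dbdim ends at 4, B ends at 8, Cm7 ends at 11, Esus4 ends at 15, E7 ends at 21, Badd9 ends at 26.
Beat 22 falls within Badd9.

Badd9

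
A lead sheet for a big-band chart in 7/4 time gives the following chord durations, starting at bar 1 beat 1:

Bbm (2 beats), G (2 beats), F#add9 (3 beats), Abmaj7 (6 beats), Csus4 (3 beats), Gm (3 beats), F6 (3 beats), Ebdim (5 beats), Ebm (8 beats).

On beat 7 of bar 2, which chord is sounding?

Csus4

Beat 7 of bar 2 is beat (2−1)×7 + 7 = 14 overall.
Running totals: Bbm ends at 2, G ends at 4, F#add9 ends at 7, Abmaj7 ends at 13, Csus4 ends at 16.
Beat 14 falls within Csus4.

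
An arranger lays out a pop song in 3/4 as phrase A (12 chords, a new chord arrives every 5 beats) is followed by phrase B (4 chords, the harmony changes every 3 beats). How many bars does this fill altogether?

A: 12 × 5 = 60 beats = 20 bars.
B: 4 × 3 = 12 beats = 4 bars.
Total: 20 + 4 = 24 bars.

24 bars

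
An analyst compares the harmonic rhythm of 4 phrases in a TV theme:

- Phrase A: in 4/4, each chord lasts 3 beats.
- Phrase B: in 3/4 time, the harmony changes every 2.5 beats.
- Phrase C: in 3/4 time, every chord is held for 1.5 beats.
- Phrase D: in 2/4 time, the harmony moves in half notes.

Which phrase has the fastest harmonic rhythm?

A: 4 beats/bar ÷ 3 beats/chord = 4/3 chords/bar.
B: 3 beats/bar ÷ 2.5 beats/chord = 1.2 chords/bar.
C: 3 beats/bar ÷ 1.5 beats/chord = 2 chords/bar.
D: 2 beats/bar ÷ 2 beats/chord = 1 chord/bar.
Fastest is C at 2 chords/bar.

Phrase C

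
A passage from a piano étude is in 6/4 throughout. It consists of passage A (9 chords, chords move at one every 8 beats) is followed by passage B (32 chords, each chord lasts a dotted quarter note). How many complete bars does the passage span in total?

20 bars

A: 9 × 8 = 72 beats = 12 bars.
B: 32 × 1.5 = 48 beats = 8 bars.
Total: 12 + 8 = 20 bars.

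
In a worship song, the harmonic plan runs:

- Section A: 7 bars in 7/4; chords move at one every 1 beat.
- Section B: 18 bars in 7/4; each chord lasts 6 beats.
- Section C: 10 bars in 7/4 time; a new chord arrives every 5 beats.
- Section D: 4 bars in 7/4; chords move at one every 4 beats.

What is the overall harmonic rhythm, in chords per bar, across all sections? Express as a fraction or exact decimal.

A: 7 × 7 = 49 beats ÷ 1 = 49 chords.
B: 18 × 7 = 126 beats ÷ 6 = 21 chords.
C: 10 × 7 = 70 beats ÷ 5 = 14 chords.
D: 4 × 7 = 28 beats ÷ 4 = 7 chords.
Overall: 91 chords over 39 bars → 91/39 = 7/3 chords per bar.

7/3 chords per bar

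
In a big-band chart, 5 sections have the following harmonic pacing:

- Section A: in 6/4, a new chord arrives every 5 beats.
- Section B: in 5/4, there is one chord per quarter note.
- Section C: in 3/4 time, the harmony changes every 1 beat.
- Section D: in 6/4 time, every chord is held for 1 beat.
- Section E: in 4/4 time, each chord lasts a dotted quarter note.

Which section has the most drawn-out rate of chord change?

A: each chord is 5 beats in 6/4, so 1.2 per bar.
B: each chord is 1 beat in 5/4, so 5 per bar.
C: each chord is 1 beat in 3/4, so 3 per bar.
D: each chord is 1 beat in 6/4, so 6 per bar.
E: each chord is 1.5 beats in 4/4, so 8/3 per bar.
Slowest is A at 1.2 chords/bar.

Section A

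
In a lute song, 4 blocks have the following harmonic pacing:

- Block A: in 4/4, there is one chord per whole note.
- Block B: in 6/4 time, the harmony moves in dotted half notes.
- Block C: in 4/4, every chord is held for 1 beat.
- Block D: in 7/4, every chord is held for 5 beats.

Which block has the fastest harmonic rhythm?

A: each chord is 4 beats in 4/4, so 1 per bar.
B: each chord is 3 beats in 6/4, so 2 per bar.
C: each chord is 1 beat in 4/4, so 4 per bar.
D: each chord is 5 beats in 7/4, so 1.4 per bar.
Fastest is C at 4 chords/bar.

Block C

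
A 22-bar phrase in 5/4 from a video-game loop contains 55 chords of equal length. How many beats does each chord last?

2 beats

22 bars × 5 beats/bar = 110 beats total.
110 beats ÷ 55 chords = 2 beats per chord.
(That is a half note.)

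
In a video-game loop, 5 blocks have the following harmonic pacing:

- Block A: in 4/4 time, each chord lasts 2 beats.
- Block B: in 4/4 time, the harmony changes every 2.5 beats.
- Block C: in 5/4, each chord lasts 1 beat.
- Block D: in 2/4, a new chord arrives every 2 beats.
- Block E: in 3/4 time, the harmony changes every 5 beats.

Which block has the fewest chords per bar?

A: 4 beats/bar ÷ 2 beats/chord = 2 chords/bar.
B: 4 beats/bar ÷ 2.5 beats/chord = 1.6 chords/bar.
C: 5 beats/bar ÷ 1 beat/chord = 5 chords/bar.
D: 2 beats/bar ÷ 2 beats/chord = 1 chord/bar.
E: 3 beats/bar ÷ 5 beats/chord = 0.6 chords/bar.
Slowest is E at 0.6 chords/bar.

Block E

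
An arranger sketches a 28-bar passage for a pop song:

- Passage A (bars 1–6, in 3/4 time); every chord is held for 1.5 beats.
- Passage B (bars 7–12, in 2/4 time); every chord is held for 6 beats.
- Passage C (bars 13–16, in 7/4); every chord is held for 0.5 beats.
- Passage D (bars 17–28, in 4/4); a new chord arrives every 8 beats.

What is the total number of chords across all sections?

A has 18 beats and chords last 1.5 each, so 12 chords.
B has 12 beats and chords last 6 each, so 2 chords.
C has 28 beats and chords last 0.5 each, so 56 chords.
D has 48 beats and chords last 8 each, so 6 chords.
Total: 12 + 2 + 56 + 6 = 76.

76 chords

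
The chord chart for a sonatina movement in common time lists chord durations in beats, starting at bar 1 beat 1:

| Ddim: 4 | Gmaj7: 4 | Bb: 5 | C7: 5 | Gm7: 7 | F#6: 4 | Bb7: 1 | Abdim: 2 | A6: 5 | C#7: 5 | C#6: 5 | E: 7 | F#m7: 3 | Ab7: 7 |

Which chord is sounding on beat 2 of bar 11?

C#7

Beat 2 of bar 11 is beat (11−1)×4 + 2 = 42 overall.
Running totals: Ddim ends at 4, Gmaj7 ends at 8, Bb ends at 13, C7 ends at 18, Gm7 ends at 25, F#6 ends at 29, Bb7 ends at 30, Abdim ends at 32, A6 ends at 37, C#7 ends at 42.
Beat 42 falls within C#7.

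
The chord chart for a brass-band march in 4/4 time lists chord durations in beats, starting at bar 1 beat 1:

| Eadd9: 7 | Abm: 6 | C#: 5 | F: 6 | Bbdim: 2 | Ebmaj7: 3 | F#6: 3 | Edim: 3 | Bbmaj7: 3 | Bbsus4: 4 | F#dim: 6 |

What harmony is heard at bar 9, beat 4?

Beat 4 of bar 9 is beat (9−1)×4 + 4 = 36 overall.
Running totals: Eadd9 ends at 7, Abm ends at 13, C# ends at 18, F ends at 24, Bbdim ends at 26, Ebmaj7 ends at 29, F#6 ends at 32, Edim ends at 35, Bbmaj7 ends at 38.
Beat 36 falls within Bbmaj7.

Bbmaj7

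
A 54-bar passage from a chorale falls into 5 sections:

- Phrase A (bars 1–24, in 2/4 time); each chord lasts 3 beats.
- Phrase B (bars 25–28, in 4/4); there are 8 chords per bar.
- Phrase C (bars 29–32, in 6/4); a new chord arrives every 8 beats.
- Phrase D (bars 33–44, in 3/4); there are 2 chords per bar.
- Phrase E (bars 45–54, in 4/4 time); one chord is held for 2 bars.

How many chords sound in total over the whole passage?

A: 24·2 = 48 beats, 48/3 = 16 chords.
B: 4·4 = 16 beats, 16/0.5 = 32 chords.
C: 4·6 = 24 beats, 24/8 = 3 chords.
D: 12·3 = 36 beats, 36/1.5 = 24 chords.
E: 10·4 = 40 beats, 40/8 = 5 chords.
Total: 16 + 32 + 3 + 24 + 5 = 80.

80 chords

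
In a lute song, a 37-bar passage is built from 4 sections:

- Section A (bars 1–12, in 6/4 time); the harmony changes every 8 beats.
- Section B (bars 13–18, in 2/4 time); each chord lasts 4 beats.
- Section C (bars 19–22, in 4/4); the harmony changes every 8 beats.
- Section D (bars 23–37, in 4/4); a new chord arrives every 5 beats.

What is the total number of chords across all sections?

26 chords

A: 12 bars × 6 beats = 72 beats; 8 beats/chord → 9 chords.
B: 6 bars × 2 beats = 12 beats; 4 beats/chord → 3 chords.
C: 4 bars × 4 beats = 16 beats; 8 beats/chord → 2 chords.
D: 15 bars × 4 beats = 60 beats; 5 beats/chord → 12 chords.
Total: 9 + 3 + 2 + 12 = 26.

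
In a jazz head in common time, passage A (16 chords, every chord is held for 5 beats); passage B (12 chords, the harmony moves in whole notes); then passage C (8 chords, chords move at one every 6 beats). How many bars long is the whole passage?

44 bars

A: 16 × 5 = 80 beats = 20 bars.
B: 12 × 4 = 48 beats = 12 bars.
C: 8 × 6 = 48 beats = 12 bars.
Total: 20 + 12 + 12 = 44 bars.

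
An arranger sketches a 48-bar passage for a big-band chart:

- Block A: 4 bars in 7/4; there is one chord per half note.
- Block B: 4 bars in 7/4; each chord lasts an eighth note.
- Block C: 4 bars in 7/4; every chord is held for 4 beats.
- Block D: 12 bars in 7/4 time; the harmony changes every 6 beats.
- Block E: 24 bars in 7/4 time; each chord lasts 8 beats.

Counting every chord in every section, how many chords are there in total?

A: 4·7 = 28 beats, 28/2 = 14 chords.
B: 4·7 = 28 beats, 28/0.5 = 56 chords.
C: 4·7 = 28 beats, 28/4 = 7 chords.
D: 12·7 = 84 beats, 84/6 = 14 chords.
E: 24·7 = 168 beats, 168/8 = 21 chords.
Total: 14 + 56 + 7 + 14 + 21 = 112.

112 chords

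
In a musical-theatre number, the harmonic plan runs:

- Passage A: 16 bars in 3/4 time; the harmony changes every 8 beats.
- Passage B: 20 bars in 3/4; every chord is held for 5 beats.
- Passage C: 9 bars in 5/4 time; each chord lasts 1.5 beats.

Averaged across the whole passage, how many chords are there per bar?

A: 16 bars of 3 beats is 48 beats; at 8 beats each that's 6 chords.
B: 20 bars of 3 beats is 60 beats; at 5 beats each that's 12 chords.
C: 9 bars of 5 beats is 45 beats; at 1.5 beats each that's 30 chords.
Overall: 48 chords over 45 bars → 48/45 = 16/15 chords per bar.

16/15 chords per bar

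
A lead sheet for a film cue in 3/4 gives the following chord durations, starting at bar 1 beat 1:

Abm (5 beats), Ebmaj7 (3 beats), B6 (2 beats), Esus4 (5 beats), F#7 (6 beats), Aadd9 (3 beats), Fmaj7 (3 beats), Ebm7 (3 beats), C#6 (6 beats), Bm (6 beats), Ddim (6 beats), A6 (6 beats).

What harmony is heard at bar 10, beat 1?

Beat 1 of bar 10 is beat (10−1)×3 + 1 = 28 overall.
Running totals: Abm ends at 5, Ebmaj7 ends at 8, B6 ends at 10, Esus4 ends at 15, F#7 ends at 21, Aadd9 ends at 24, Fmaj7 ends at 27, Ebm7 ends at 30.
Beat 28 falls within Ebm7.

Ebm7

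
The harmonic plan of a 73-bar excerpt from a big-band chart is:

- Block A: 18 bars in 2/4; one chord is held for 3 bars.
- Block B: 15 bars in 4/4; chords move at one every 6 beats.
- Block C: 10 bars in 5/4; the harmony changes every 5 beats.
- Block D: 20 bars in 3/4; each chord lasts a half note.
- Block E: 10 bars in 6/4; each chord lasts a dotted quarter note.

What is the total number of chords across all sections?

96 chords

A: 18 bars × 2 beats = 36 beats; 6 beats/chord → 6 chords.
B: 15 bars × 4 beats = 60 beats; 6 beats/chord → 10 chords.
C: 10 bars × 5 beats = 50 beats; 5 beats/chord → 10 chords.
D: 20 bars × 3 beats = 60 beats; 2 beats/chord → 30 chords.
E: 10 bars × 6 beats = 60 beats; 1.5 beats/chord → 40 chords.
Total: 6 + 10 + 10 + 30 + 40 = 96.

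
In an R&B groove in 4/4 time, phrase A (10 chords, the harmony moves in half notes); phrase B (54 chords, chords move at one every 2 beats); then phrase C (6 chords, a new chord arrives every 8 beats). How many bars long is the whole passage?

44 bars

A: 10 × 2 = 20 beats = 5 bars.
B: 54 × 2 = 108 beats = 27 bars.
C: 6 × 8 = 48 beats = 12 bars.
Total: 5 + 27 + 12 = 44 bars.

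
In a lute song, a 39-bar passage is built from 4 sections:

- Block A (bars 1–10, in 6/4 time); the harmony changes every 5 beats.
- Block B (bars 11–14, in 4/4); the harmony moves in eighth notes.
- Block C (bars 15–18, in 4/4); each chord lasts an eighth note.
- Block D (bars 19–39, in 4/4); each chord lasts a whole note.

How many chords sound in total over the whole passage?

97 chords

A: 10·6 = 60 beats, 60/5 = 12 chords.
B: 4·4 = 16 beats, 16/0.5 = 32 chords.
C: 4·4 = 16 beats, 16/0.5 = 32 chords.
D: 21·4 = 84 beats, 84/4 = 21 chords.
Total: 12 + 32 + 32 + 21 = 97.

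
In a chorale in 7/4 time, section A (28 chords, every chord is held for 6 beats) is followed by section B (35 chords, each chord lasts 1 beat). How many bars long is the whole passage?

A: 28 × 6 = 168 beats = 24 bars.
B: 35 × 1 = 35 beats = 5 bars.
Total: 24 + 5 = 29 bars.

29 bars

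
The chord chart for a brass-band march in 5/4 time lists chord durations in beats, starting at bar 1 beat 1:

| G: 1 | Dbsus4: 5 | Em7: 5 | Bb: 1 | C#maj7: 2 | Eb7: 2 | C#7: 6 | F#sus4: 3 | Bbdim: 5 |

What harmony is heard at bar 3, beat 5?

Eb7

Beat 5 of bar 3 is beat (3−1)×5 + 5 = 15 overall.
Running totals: G ends at 1, Dbsus4 ends at 6, Em7 ends at 11, Bb ends at 12, C#maj7 ends at 14, Eb7 ends at 16.
Beat 15 falls within Eb7.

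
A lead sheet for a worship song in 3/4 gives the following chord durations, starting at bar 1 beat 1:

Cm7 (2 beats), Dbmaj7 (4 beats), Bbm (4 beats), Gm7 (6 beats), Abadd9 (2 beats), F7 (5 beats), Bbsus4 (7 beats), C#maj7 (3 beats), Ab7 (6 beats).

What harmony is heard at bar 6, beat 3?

Beat 3 of bar 6 is beat (6−1)×3 + 3 = 18 overall.
Running totals: Cm7 ends at 2, Dbmaj7 ends at 6, Bbm ends at 10, Gm7 ends at 16, Abadd9 ends at 18.
Beat 18 falls within Abadd9.

Abadd9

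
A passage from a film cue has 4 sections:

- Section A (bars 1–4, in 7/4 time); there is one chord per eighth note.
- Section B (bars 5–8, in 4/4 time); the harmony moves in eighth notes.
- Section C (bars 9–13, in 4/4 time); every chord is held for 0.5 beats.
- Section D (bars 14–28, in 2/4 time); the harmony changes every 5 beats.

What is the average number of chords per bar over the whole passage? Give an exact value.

A: 4 bars of 7 beats is 28 beats; at 0.5 beats each that's 56 chords.
B: 4 bars of 4 beats is 16 beats; at 0.5 beats each that's 32 chords.
C: 5 bars of 4 beats is 20 beats; at 0.5 beats each that's 40 chords.
D: 15 bars of 2 beats is 30 beats; at 5 beats each that's 6 chords.
Overall: 134 chords over 28 bars → 134/28 = 67/14 chords per bar.

67/14 chords per bar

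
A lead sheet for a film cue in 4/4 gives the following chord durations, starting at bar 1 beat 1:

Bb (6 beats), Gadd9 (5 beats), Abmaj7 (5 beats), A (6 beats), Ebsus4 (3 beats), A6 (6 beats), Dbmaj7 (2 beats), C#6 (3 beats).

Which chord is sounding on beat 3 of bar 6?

Beat 3 of bar 6 is beat (6−1)×4 + 3 = 23 overall.
Running totals: Bb ends at 6, Gadd9 ends at 11, Abmaj7 ends at 16, A ends at 22, Ebsus4 ends at 25.
Beat 23 falls within Ebsus4.

Ebsus4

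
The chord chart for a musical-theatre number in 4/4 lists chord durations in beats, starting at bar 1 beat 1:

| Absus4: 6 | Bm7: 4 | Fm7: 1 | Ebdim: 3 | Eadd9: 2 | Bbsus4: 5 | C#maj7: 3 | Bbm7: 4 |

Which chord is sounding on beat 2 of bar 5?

Bbsus4

Beat 2 of bar 5 is beat (5−1)×4 + 2 = 18 overall.
Running totals: Absus4 ends at 6, Bm7 ends at 10, Fm7 ends at 11, Ebdim ends at 14, Eadd9 ends at 16, Bbsus4 ends at 21.
Beat 18 falls within Bbsus4.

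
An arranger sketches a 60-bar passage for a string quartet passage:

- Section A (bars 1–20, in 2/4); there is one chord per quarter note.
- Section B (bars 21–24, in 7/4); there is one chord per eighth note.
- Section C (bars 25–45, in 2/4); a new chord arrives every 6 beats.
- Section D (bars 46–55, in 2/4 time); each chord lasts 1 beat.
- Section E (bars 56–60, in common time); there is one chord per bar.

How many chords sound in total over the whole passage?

128 chords

A: 20 bars × 2 beats = 40 beats; 1 beat/chord → 40 chords.
B: 4 bars × 7 beats = 28 beats; 0.5 beats/chord → 56 chords.
C: 21 bars × 2 beats = 42 beats; 6 beats/chord → 7 chords.
D: 10 bars × 2 beats = 20 beats; 1 beat/chord → 20 chords.
E: 5 bars × 4 beats = 20 beats; 4 beats/chord → 5 chords.
Total: 40 + 56 + 7 + 20 + 5 = 128.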